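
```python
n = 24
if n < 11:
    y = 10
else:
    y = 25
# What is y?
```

Trace (tracking y):
n = 24  # -> n = 24
if n < 11:  # condition is False
else:
    y = 25  # -> y = 25

Answer: 25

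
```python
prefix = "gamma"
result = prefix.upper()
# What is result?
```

Answer: 'GAMMA'

Derivation:
Trace (tracking result):
prefix = 'gamma'  # -> prefix = 'gamma'
result = prefix.upper()  # -> result = 'GAMMA'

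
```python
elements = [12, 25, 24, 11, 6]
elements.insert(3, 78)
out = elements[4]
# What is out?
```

Trace (tracking out):
elements = [12, 25, 24, 11, 6]  # -> elements = [12, 25, 24, 11, 6]
elements.insert(3, 78)  # -> elements = [12, 25, 24, 78, 11, 6]
out = elements[4]  # -> out = 11

Answer: 11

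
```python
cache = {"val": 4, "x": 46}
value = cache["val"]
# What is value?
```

Answer: 4

Derivation:
Trace (tracking value):
cache = {'val': 4, 'x': 46}  # -> cache = {'val': 4, 'x': 46}
value = cache['val']  # -> value = 4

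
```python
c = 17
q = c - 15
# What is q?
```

Trace (tracking q):
c = 17  # -> c = 17
q = c - 15  # -> q = 2

Answer: 2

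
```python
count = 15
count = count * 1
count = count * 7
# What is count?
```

Trace (tracking count):
count = 15  # -> count = 15
count = count * 1  # -> count = 15
count = count * 7  # -> count = 105

Answer: 105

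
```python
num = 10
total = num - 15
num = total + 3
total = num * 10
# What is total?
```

Trace (tracking total):
num = 10  # -> num = 10
total = num - 15  # -> total = -5
num = total + 3  # -> num = -2
total = num * 10  # -> total = -20

Answer: -20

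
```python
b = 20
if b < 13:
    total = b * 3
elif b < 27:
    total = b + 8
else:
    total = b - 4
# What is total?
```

Answer: 28

Derivation:
Trace (tracking total):
b = 20  # -> b = 20
if b < 13:  # condition is False
elif b < 27:  # condition is True
    total = b + 8  # -> total = 28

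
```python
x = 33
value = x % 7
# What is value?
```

Trace (tracking value):
x = 33  # -> x = 33
value = x % 7  # -> value = 5

Answer: 5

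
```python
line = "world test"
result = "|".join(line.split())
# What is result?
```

Answer: 'world|test'

Derivation:
Trace (tracking result):
line = 'world test'  # -> line = 'world test'
result = '|'.join(line.split())  # -> result = 'world|test'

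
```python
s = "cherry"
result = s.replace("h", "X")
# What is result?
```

Answer: 'cXerry'

Derivation:
Trace (tracking result):
s = 'cherry'  # -> s = 'cherry'
result = s.replace('h', 'X')  # -> result = 'cXerry'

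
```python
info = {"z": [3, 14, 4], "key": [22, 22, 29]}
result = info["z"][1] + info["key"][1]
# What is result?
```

Trace (tracking result):
info = {'z': [3, 14, 4], 'key': [22, 22, 29]}  # -> info = {'z': [3, 14, 4], 'key': [22, 22, 29]}
result = info['z'][1] + info['key'][1]  # -> result = 36

Answer: 36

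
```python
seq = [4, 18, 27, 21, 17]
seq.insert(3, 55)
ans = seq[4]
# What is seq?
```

Answer: [4, 18, 27, 55, 21, 17]

Derivation:
Trace (tracking seq):
seq = [4, 18, 27, 21, 17]  # -> seq = [4, 18, 27, 21, 17]
seq.insert(3, 55)  # -> seq = [4, 18, 27, 55, 21, 17]
ans = seq[4]  # -> ans = 21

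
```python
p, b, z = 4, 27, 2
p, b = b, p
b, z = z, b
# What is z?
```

Answer: 4

Derivation:
Trace (tracking z):
p, b, z = (4, 27, 2)  # -> p = 4, b = 27, z = 2
p, b = (b, p)  # -> p = 27, b = 4
b, z = (z, b)  # -> b = 2, z = 4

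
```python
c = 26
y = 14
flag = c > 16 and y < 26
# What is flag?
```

Trace (tracking flag):
c = 26  # -> c = 26
y = 14  # -> y = 14
flag = c > 16 and y < 26  # -> flag = True

Answer: True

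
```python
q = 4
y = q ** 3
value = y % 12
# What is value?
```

Trace (tracking value):
q = 4  # -> q = 4
y = q ** 3  # -> y = 64
value = y % 12  # -> value = 4

Answer: 4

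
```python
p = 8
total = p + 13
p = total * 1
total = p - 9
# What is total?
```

Trace (tracking total):
p = 8  # -> p = 8
total = p + 13  # -> total = 21
p = total * 1  # -> p = 21
total = p - 9  # -> total = 12

Answer: 12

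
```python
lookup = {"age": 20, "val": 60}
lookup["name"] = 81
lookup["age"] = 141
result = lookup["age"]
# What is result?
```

Trace (tracking result):
lookup = {'age': 20, 'val': 60}  # -> lookup = {'age': 20, 'val': 60}
lookup['name'] = 81  # -> lookup = {'age': 20, 'val': 60, 'name': 81}
lookup['age'] = 141  # -> lookup = {'age': 141, 'val': 60, 'name': 81}
result = lookup['age']  # -> result = 141

Answer: 141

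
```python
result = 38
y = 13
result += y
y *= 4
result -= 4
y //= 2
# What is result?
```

Answer: 47

Derivation:
Trace (tracking result):
result = 38  # -> result = 38
y = 13  # -> y = 13
result += y  # -> result = 51
y *= 4  # -> y = 52
result -= 4  # -> result = 47
y //= 2  # -> y = 26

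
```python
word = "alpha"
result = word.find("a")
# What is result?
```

Trace (tracking result):
word = 'alpha'  # -> word = 'alpha'
result = word.find('a')  # -> result = 0

Answer: 0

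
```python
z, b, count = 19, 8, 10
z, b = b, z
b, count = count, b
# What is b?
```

Trace (tracking b):
z, b, count = (19, 8, 10)  # -> z = 19, b = 8, count = 10
z, b = (b, z)  # -> z = 8, b = 19
b, count = (count, b)  # -> b = 10, count = 19

Answer: 10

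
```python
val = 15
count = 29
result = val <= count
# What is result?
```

Answer: True

Derivation:
Trace (tracking result):
val = 15  # -> val = 15
count = 29  # -> count = 29
result = val <= count  # -> result = True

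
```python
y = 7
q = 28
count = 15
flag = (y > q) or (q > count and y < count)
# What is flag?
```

Answer: True

Derivation:
Trace (tracking flag):
y = 7  # -> y = 7
q = 28  # -> q = 28
count = 15  # -> count = 15
flag = y > q or (q > count and y < count)  # -> flag = True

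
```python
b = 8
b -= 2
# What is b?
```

Trace (tracking b):
b = 8  # -> b = 8
b -= 2  # -> b = 6

Answer: 6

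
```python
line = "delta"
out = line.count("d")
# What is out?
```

Answer: 1

Derivation:
Trace (tracking out):
line = 'delta'  # -> line = 'delta'
out = line.count('d')  # -> out = 1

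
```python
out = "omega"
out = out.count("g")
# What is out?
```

Answer: 1

Derivation:
Trace (tracking out):
out = 'omega'  # -> out = 'omega'
out = out.count('g')  # -> out = 1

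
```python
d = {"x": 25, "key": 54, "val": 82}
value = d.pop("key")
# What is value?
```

Answer: 54

Derivation:
Trace (tracking value):
d = {'x': 25, 'key': 54, 'val': 82}  # -> d = {'x': 25, 'key': 54, 'val': 82}
value = d.pop('key')  # -> value = 54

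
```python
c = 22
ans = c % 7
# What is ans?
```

Answer: 1

Derivation:
Trace (tracking ans):
c = 22  # -> c = 22
ans = c % 7  # -> ans = 1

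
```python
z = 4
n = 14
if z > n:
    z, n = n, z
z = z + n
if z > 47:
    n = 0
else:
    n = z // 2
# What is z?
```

Trace (tracking z):
z = 4  # -> z = 4
n = 14  # -> n = 14
if z > n:  # condition is False
z = z + n  # -> z = 18
if z > 47:  # condition is False
else:
    n = z // 2  # -> n = 9

Answer: 18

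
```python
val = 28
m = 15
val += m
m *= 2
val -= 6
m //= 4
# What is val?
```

Trace (tracking val):
val = 28  # -> val = 28
m = 15  # -> m = 15
val += m  # -> val = 43
m *= 2  # -> m = 30
val -= 6  # -> val = 37
m //= 4  # -> m = 7

Answer: 37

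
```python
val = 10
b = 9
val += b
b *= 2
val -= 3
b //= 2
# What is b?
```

Answer: 9

Derivation:
Trace (tracking b):
val = 10  # -> val = 10
b = 9  # -> b = 9
val += b  # -> val = 19
b *= 2  # -> b = 18
val -= 3  # -> val = 16
b //= 2  # -> b = 9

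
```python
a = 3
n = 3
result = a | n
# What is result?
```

Trace (tracking result):
a = 3  # -> a = 3
n = 3  # -> n = 3
result = a | n  # -> result = 3

Answer: 3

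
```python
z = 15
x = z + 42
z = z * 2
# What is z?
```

Trace (tracking z):
z = 15  # -> z = 15
x = z + 42  # -> x = 57
z = z * 2  # -> z = 30

Answer: 30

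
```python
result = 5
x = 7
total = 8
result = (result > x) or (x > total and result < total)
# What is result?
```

Trace (tracking result):
result = 5  # -> result = 5
x = 7  # -> x = 7
total = 8  # -> total = 8
result = result > x or (x > total and result < total)  # -> result = False

Answer: False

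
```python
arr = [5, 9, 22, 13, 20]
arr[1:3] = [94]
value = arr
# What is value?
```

Trace (tracking value):
arr = [5, 9, 22, 13, 20]  # -> arr = [5, 9, 22, 13, 20]
arr[1:3] = [94]  # -> arr = [5, 94, 13, 20]
value = arr  # -> value = [5, 94, 13, 20]

Answer: [5, 94, 13, 20]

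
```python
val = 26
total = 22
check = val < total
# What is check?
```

Trace (tracking check):
val = 26  # -> val = 26
total = 22  # -> total = 22
check = val < total  # -> check = False

Answer: False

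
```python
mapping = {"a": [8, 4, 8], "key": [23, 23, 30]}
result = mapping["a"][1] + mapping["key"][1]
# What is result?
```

Answer: 27

Derivation:
Trace (tracking result):
mapping = {'a': [8, 4, 8], 'key': [23, 23, 30]}  # -> mapping = {'a': [8, 4, 8], 'key': [23, 23, 30]}
result = mapping['a'][1] + mapping['key'][1]  # -> result = 27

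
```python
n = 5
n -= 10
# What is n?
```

Trace (tracking n):
n = 5  # -> n = 5
n -= 10  # -> n = -5

Answer: -5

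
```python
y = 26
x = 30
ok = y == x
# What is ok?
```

Answer: False

Derivation:
Trace (tracking ok):
y = 26  # -> y = 26
x = 30  # -> x = 30
ok = y == x  # -> ok = False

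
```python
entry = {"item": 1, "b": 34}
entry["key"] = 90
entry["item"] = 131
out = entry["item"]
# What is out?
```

Trace (tracking out):
entry = {'item': 1, 'b': 34}  # -> entry = {'item': 1, 'b': 34}
entry['key'] = 90  # -> entry = {'item': 1, 'b': 34, 'key': 90}
entry['item'] = 131  # -> entry = {'item': 131, 'b': 34, 'key': 90}
out = entry['item']  # -> out = 131

Answer: 131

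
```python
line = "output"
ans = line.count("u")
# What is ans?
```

Answer: 2

Derivation:
Trace (tracking ans):
line = 'output'  # -> line = 'output'
ans = line.count('u')  # -> ans = 2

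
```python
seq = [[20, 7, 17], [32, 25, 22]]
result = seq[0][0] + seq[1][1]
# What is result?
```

Trace (tracking result):
seq = [[20, 7, 17], [32, 25, 22]]  # -> seq = [[20, 7, 17], [32, 25, 22]]
result = seq[0][0] + seq[1][1]  # -> result = 45

Answer: 45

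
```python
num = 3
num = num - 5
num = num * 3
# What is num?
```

Answer: -6

Derivation:
Trace (tracking num):
num = 3  # -> num = 3
num = num - 5  # -> num = -2
num = num * 3  # -> num = -6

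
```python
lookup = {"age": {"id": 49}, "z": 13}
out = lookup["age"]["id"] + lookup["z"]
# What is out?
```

Answer: 62

Derivation:
Trace (tracking out):
lookup = {'age': {'id': 49}, 'z': 13}  # -> lookup = {'age': {'id': 49}, 'z': 13}
out = lookup['age']['id'] + lookup['z']  # -> out = 62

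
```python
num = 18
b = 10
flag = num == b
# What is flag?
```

Answer: False

Derivation:
Trace (tracking flag):
num = 18  # -> num = 18
b = 10  # -> b = 10
flag = num == b  # -> flag = False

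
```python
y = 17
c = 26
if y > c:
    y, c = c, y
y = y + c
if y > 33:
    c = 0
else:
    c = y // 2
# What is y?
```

Trace (tracking y):
y = 17  # -> y = 17
c = 26  # -> c = 26
if y > c:  # condition is False
y = y + c  # -> y = 43
if y > 33:  # condition is True
    c = 0  # -> c = 0

Answer: 43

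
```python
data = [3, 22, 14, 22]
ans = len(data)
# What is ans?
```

Trace (tracking ans):
data = [3, 22, 14, 22]  # -> data = [3, 22, 14, 22]
ans = len(data)  # -> ans = 4

Answer: 4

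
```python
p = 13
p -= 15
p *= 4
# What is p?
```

Answer: -8

Derivation:
Trace (tracking p):
p = 13  # -> p = 13
p -= 15  # -> p = -2
p *= 4  # -> p = -8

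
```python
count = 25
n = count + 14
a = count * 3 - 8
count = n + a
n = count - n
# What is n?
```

Answer: 67

Derivation:
Trace (tracking n):
count = 25  # -> count = 25
n = count + 14  # -> n = 39
a = count * 3 - 8  # -> a = 67
count = n + a  # -> count = 106
n = count - n  # -> n = 67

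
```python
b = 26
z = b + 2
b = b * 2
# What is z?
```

Trace (tracking z):
b = 26  # -> b = 26
z = b + 2  # -> z = 28
b = b * 2  # -> b = 52

Answer: 28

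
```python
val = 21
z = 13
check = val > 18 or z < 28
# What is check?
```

Trace (tracking check):
val = 21  # -> val = 21
z = 13  # -> z = 13
check = val > 18 or z < 28  # -> check = True

Answer: True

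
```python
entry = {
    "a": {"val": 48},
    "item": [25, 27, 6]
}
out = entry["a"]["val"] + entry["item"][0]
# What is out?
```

Answer: 73

Derivation:
Trace (tracking out):
entry = {'a': {'val': 48}, 'item': [25, 27, 6]}  # -> entry = {'a': {'val': 48}, 'item': [25, 27, 6]}
out = entry['a']['val'] + entry['item'][0]  # -> out = 73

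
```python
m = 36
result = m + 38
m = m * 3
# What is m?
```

Answer: 108

Derivation:
Trace (tracking m):
m = 36  # -> m = 36
result = m + 38  # -> result = 74
m = m * 3  # -> m = 108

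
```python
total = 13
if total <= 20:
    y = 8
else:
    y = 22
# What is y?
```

Answer: 8

Derivation:
Trace (tracking y):
total = 13  # -> total = 13
if total <= 20:  # condition is True
    y = 8  # -> y = 8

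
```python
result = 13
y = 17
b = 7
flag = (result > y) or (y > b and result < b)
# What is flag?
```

Answer: False

Derivation:
Trace (tracking flag):
result = 13  # -> result = 13
y = 17  # -> y = 17
b = 7  # -> b = 7
flag = result > y or (y > b and result < b)  # -> flag = False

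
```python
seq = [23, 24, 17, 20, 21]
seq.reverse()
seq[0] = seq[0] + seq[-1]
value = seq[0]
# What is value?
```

Trace (tracking value):
seq = [23, 24, 17, 20, 21]  # -> seq = [23, 24, 17, 20, 21]
seq.reverse()  # -> seq = [21, 20, 17, 24, 23]
seq[0] = seq[0] + seq[-1]  # -> seq = [44, 20, 17, 24, 23]
value = seq[0]  # -> value = 44

Answer: 44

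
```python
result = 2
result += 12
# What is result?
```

Trace (tracking result):
result = 2  # -> result = 2
result += 12  # -> result = 14

Answer: 14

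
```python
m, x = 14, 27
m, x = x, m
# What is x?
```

Answer: 14

Derivation:
Trace (tracking x):
m, x = (14, 27)  # -> m = 14, x = 27
m, x = (x, m)  # -> m = 27, x = 14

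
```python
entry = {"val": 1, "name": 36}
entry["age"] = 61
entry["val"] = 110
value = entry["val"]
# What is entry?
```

Answer: {'val': 110, 'name': 36, 'age': 61}

Derivation:
Trace (tracking entry):
entry = {'val': 1, 'name': 36}  # -> entry = {'val': 1, 'name': 36}
entry['age'] = 61  # -> entry = {'val': 1, 'name': 36, 'age': 61}
entry['val'] = 110  # -> entry = {'val': 110, 'name': 36, 'age': 61}
value = entry['val']  # -> value = 110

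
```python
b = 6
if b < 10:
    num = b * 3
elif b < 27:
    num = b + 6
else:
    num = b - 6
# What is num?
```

Answer: 18

Derivation:
Trace (tracking num):
b = 6  # -> b = 6
if b < 10:  # condition is True
    num = b * 3  # -> num = 18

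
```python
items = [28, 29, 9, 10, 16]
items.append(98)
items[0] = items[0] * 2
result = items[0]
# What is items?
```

Answer: [56, 29, 9, 10, 16, 98]

Derivation:
Trace (tracking items):
items = [28, 29, 9, 10, 16]  # -> items = [28, 29, 9, 10, 16]
items.append(98)  # -> items = [28, 29, 9, 10, 16, 98]
items[0] = items[0] * 2  # -> items = [56, 29, 9, 10, 16, 98]
result = items[0]  # -> result = 56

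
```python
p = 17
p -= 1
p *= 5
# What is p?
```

Answer: 80

Derivation:
Trace (tracking p):
p = 17  # -> p = 17
p -= 1  # -> p = 16
p *= 5  # -> p = 80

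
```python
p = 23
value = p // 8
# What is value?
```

Trace (tracking value):
p = 23  # -> p = 23
value = p // 8  # -> value = 2

Answer: 2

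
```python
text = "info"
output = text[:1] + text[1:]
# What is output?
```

Trace (tracking output):
text = 'info'  # -> text = 'info'
output = text[:1] + text[1:]  # -> output = 'info'

Answer: 'info'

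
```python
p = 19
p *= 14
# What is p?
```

Trace (tracking p):
p = 19  # -> p = 19
p *= 14  # -> p = 266

Answer: 266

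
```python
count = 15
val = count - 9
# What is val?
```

Answer: 6

Derivation:
Trace (tracking val):
count = 15  # -> count = 15
val = count - 9  # -> val = 6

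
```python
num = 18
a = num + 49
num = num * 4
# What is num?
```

Trace (tracking num):
num = 18  # -> num = 18
a = num + 49  # -> a = 67
num = num * 4  # -> num = 72

Answer: 72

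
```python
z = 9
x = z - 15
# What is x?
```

Trace (tracking x):
z = 9  # -> z = 9
x = z - 15  # -> x = -6

Answer: -6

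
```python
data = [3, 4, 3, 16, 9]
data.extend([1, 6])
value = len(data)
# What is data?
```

Trace (tracking data):
data = [3, 4, 3, 16, 9]  # -> data = [3, 4, 3, 16, 9]
data.extend([1, 6])  # -> data = [3, 4, 3, 16, 9, 1, 6]
value = len(data)  # -> value = 7

Answer: [3, 4, 3, 16, 9, 1, 6]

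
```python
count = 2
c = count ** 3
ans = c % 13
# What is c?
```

Answer: 8

Derivation:
Trace (tracking c):
count = 2  # -> count = 2
c = count ** 3  # -> c = 8
ans = c % 13  # -> ans = 8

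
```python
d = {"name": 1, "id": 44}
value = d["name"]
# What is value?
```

Trace (tracking value):
d = {'name': 1, 'id': 44}  # -> d = {'name': 1, 'id': 44}
value = d['name']  # -> value = 1

Answer: 1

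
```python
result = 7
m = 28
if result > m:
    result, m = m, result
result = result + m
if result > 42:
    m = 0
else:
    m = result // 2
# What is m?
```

Answer: 17

Derivation:
Trace (tracking m):
result = 7  # -> result = 7
m = 28  # -> m = 28
if result > m:  # condition is False
result = result + m  # -> result = 35
if result > 42:  # condition is False
else:
    m = result // 2  # -> m = 17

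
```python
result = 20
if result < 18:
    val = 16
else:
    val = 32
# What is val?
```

Answer: 32

Derivation:
Trace (tracking val):
result = 20  # -> result = 20
if result < 18:  # condition is False
else:
    val = 32  # -> val = 32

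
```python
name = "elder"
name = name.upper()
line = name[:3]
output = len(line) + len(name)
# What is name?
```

Answer: 'ELDER'

Derivation:
Trace (tracking name):
name = 'elder'  # -> name = 'elder'
name = name.upper()  # -> name = 'ELDER'
line = name[:3]  # -> line = 'ELD'
output = len(line) + len(name)  # -> output = 8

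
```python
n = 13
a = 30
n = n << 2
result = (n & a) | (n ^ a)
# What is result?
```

Answer: 62

Derivation:
Trace (tracking result):
n = 13  # -> n = 13
a = 30  # -> a = 30
n = n << 2  # -> n = 52
result = n & a | n ^ a  # -> result = 62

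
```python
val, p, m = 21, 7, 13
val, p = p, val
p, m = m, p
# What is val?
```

Answer: 7

Derivation:
Trace (tracking val):
val, p, m = (21, 7, 13)  # -> val = 21, p = 7, m = 13
val, p = (p, val)  # -> val = 7, p = 21
p, m = (m, p)  # -> p = 13, m = 21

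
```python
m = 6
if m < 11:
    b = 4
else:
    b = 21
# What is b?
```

Trace (tracking b):
m = 6  # -> m = 6
if m < 11:  # condition is True
    b = 4  # -> b = 4

Answer: 4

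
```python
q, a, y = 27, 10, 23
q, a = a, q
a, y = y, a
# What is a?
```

Answer: 23

Derivation:
Trace (tracking a):
q, a, y = (27, 10, 23)  # -> q = 27, a = 10, y = 23
q, a = (a, q)  # -> q = 10, a = 27
a, y = (y, a)  # -> a = 23, y = 27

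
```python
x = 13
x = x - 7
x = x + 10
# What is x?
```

Answer: 16

Derivation:
Trace (tracking x):
x = 13  # -> x = 13
x = x - 7  # -> x = 6
x = x + 10  # -> x = 16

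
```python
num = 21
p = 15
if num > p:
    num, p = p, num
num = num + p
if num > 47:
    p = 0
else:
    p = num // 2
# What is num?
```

Answer: 36

Derivation:
Trace (tracking num):
num = 21  # -> num = 21
p = 15  # -> p = 15
if num > p:  # condition is True
    num, p = (p, num)  # -> num = 15, p = 21
num = num + p  # -> num = 36
if num > 47:  # condition is False
else:
    p = num // 2  # -> p = 18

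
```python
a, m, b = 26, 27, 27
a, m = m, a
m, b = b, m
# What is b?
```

Answer: 26

Derivation:
Trace (tracking b):
a, m, b = (26, 27, 27)  # -> a = 26, m = 27, b = 27
a, m = (m, a)  # -> a = 27, m = 26
m, b = (b, m)  # -> m = 27, b = 26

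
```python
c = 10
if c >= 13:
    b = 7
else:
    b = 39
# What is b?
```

Answer: 39

Derivation:
Trace (tracking b):
c = 10  # -> c = 10
if c >= 13:  # condition is False
else:
    b = 39  # -> b = 39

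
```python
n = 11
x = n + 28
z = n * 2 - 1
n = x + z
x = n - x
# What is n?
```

Answer: 60

Derivation:
Trace (tracking n):
n = 11  # -> n = 11
x = n + 28  # -> x = 39
z = n * 2 - 1  # -> z = 21
n = x + z  # -> n = 60
x = n - x  # -> x = 21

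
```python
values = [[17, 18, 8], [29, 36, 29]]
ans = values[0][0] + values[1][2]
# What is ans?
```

Answer: 46

Derivation:
Trace (tracking ans):
values = [[17, 18, 8], [29, 36, 29]]  # -> values = [[17, 18, 8], [29, 36, 29]]
ans = values[0][0] + values[1][2]  # -> ans = 46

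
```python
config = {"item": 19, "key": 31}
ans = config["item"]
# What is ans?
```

Answer: 19

Derivation:
Trace (tracking ans):
config = {'item': 19, 'key': 31}  # -> config = {'item': 19, 'key': 31}
ans = config['item']  # -> ans = 19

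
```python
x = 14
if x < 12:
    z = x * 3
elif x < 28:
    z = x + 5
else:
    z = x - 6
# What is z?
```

Trace (tracking z):
x = 14  # -> x = 14
if x < 12:  # condition is False
elif x < 28:  # condition is True
    z = x + 5  # -> z = 19

Answer: 19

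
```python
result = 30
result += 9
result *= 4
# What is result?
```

Trace (tracking result):
result = 30  # -> result = 30
result += 9  # -> result = 39
result *= 4  # -> result = 156

Answer: 156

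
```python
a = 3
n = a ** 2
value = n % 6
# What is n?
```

Trace (tracking n):
a = 3  # -> a = 3
n = a ** 2  # -> n = 9
value = n % 6  # -> value = 3

Answer: 9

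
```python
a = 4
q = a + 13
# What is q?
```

Trace (tracking q):
a = 4  # -> a = 4
q = a + 13  # -> q = 17

Answer: 17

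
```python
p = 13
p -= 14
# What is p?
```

Trace (tracking p):
p = 13  # -> p = 13
p -= 14  # -> p = -1

Answer: -1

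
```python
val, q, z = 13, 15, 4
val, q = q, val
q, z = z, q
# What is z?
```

Answer: 13

Derivation:
Trace (tracking z):
val, q, z = (13, 15, 4)  # -> val = 13, q = 15, z = 4
val, q = (q, val)  # -> val = 15, q = 13
q, z = (z, q)  # -> q = 4, z = 13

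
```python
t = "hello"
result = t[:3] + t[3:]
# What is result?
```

Trace (tracking result):
t = 'hello'  # -> t = 'hello'
result = t[:3] + t[3:]  # -> result = 'hello'

Answer: 'hello'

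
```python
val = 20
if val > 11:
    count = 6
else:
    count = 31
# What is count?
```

Answer: 6

Derivation:
Trace (tracking count):
val = 20  # -> val = 20
if val > 11:  # condition is True
    count = 6  # -> count = 6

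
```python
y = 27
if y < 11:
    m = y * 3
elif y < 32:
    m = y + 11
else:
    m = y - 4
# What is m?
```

Answer: 38

Derivation:
Trace (tracking m):
y = 27  # -> y = 27
if y < 11:  # condition is False
elif y < 32:  # condition is True
    m = y + 11  # -> m = 38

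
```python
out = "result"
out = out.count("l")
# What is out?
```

Trace (tracking out):
out = 'result'  # -> out = 'result'
out = out.count('l')  # -> out = 1

Answer: 1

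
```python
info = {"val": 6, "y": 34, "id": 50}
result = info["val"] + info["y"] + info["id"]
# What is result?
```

Answer: 90

Derivation:
Trace (tracking result):
info = {'val': 6, 'y': 34, 'id': 50}  # -> info = {'val': 6, 'y': 34, 'id': 50}
result = info['val'] + info['y'] + info['id']  # -> result = 90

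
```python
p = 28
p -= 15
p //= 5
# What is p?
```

Trace (tracking p):
p = 28  # -> p = 28
p -= 15  # -> p = 13
p //= 5  # -> p = 2

Answer: 2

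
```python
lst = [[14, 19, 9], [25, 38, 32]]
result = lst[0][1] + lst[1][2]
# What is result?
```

Answer: 51

Derivation:
Trace (tracking result):
lst = [[14, 19, 9], [25, 38, 32]]  # -> lst = [[14, 19, 9], [25, 38, 32]]
result = lst[0][1] + lst[1][2]  # -> result = 51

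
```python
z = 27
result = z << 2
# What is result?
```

Trace (tracking result):
z = 27  # -> z = 27
result = z << 2  # -> result = 108

Answer: 108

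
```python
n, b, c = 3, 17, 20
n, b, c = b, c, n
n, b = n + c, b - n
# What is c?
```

Answer: 3

Derivation:
Trace (tracking c):
n, b, c = (3, 17, 20)  # -> n = 3, b = 17, c = 20
n, b, c = (b, c, n)  # -> n = 17, b = 20, c = 3
n, b = (n + c, b - n)  # -> n = 20, b = 3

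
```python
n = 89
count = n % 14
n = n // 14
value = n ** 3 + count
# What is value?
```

Answer: 221

Derivation:
Trace (tracking value):
n = 89  # -> n = 89
count = n % 14  # -> count = 5
n = n // 14  # -> n = 6
value = n ** 3 + count  # -> value = 221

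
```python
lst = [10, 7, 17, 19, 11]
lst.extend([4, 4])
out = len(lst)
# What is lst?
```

Answer: [10, 7, 17, 19, 11, 4, 4]

Derivation:
Trace (tracking lst):
lst = [10, 7, 17, 19, 11]  # -> lst = [10, 7, 17, 19, 11]
lst.extend([4, 4])  # -> lst = [10, 7, 17, 19, 11, 4, 4]
out = len(lst)  # -> out = 7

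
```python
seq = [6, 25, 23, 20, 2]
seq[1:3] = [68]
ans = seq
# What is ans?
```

Trace (tracking ans):
seq = [6, 25, 23, 20, 2]  # -> seq = [6, 25, 23, 20, 2]
seq[1:3] = [68]  # -> seq = [6, 68, 20, 2]
ans = seq  # -> ans = [6, 68, 20, 2]

Answer: [6, 68, 20, 2]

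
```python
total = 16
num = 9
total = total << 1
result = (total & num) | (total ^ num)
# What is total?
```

Trace (tracking total):
total = 16  # -> total = 16
num = 9  # -> num = 9
total = total << 1  # -> total = 32
result = total & num | total ^ num  # -> result = 41

Answer: 32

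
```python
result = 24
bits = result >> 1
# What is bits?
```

Answer: 12

Derivation:
Trace (tracking bits):
result = 24  # -> result = 24
bits = result >> 1  # -> bits = 12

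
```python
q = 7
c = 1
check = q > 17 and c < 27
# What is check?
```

Answer: False

Derivation:
Trace (tracking check):
q = 7  # -> q = 7
c = 1  # -> c = 1
check = q > 17 and c < 27  # -> check = False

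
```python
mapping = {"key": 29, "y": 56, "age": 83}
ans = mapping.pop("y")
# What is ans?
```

Trace (tracking ans):
mapping = {'key': 29, 'y': 56, 'age': 83}  # -> mapping = {'key': 29, 'y': 56, 'age': 83}
ans = mapping.pop('y')  # -> ans = 56

Answer: 56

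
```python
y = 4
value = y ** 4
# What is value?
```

Trace (tracking value):
y = 4  # -> y = 4
value = y ** 4  # -> value = 256

Answer: 256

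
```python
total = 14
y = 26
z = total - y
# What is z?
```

Trace (tracking z):
total = 14  # -> total = 14
y = 26  # -> y = 26
z = total - y  # -> z = -12

Answer: -12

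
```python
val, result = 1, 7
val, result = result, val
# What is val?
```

Trace (tracking val):
val, result = (1, 7)  # -> val = 1, result = 7
val, result = (result, val)  # -> val = 7, result = 1

Answer: 7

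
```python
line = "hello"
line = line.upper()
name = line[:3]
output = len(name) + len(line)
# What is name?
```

Answer: 'HEL'

Derivation:
Trace (tracking name):
line = 'hello'  # -> line = 'hello'
line = line.upper()  # -> line = 'HELLO'
name = line[:3]  # -> name = 'HEL'
output = len(name) + len(line)  # -> output = 8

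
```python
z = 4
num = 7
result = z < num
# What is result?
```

Answer: True

Derivation:
Trace (tracking result):
z = 4  # -> z = 4
num = 7  # -> num = 7
result = z < num  # -> result = True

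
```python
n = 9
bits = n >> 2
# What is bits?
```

Trace (tracking bits):
n = 9  # -> n = 9
bits = n >> 2  # -> bits = 2

Answer: 2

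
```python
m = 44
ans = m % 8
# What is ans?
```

Trace (tracking ans):
m = 44  # -> m = 44
ans = m % 8  # -> ans = 4

Answer: 4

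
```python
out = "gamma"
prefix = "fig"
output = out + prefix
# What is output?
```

Answer: 'gammafig'

Derivation:
Trace (tracking output):
out = 'gamma'  # -> out = 'gamma'
prefix = 'fig'  # -> prefix = 'fig'
output = out + prefix  # -> output = 'gammafig'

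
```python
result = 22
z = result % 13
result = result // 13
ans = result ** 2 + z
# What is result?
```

Trace (tracking result):
result = 22  # -> result = 22
z = result % 13  # -> z = 9
result = result // 13  # -> result = 1
ans = result ** 2 + z  # -> ans = 10

Answer: 1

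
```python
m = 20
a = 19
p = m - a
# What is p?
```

Answer: 1

Derivation:
Trace (tracking p):
m = 20  # -> m = 20
a = 19  # -> a = 19
p = m - a  # -> p = 1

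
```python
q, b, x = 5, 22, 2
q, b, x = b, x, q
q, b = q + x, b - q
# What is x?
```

Answer: 5

Derivation:
Trace (tracking x):
q, b, x = (5, 22, 2)  # -> q = 5, b = 22, x = 2
q, b, x = (b, x, q)  # -> q = 22, b = 2, x = 5
q, b = (q + x, b - q)  # -> q = 27, b = -20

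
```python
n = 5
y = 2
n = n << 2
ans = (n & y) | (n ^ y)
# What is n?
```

Trace (tracking n):
n = 5  # -> n = 5
y = 2  # -> y = 2
n = n << 2  # -> n = 20
ans = n & y | n ^ y  # -> ans = 22

Answer: 20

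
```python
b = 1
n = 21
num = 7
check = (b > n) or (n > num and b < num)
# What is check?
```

Trace (tracking check):
b = 1  # -> b = 1
n = 21  # -> n = 21
num = 7  # -> num = 7
check = b > n or (n > num and b < num)  # -> check = True

Answer: True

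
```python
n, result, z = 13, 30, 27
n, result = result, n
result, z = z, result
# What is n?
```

Trace (tracking n):
n, result, z = (13, 30, 27)  # -> n = 13, result = 30, z = 27
n, result = (result, n)  # -> n = 30, result = 13
result, z = (z, result)  # -> result = 27, z = 13

Answer: 30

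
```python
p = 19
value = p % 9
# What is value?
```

Trace (tracking value):
p = 19  # -> p = 19
value = p % 9  # -> value = 1

Answer: 1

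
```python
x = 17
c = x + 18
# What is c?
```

Answer: 35

Derivation:
Trace (tracking c):
x = 17  # -> x = 17
c = x + 18  # -> c = 35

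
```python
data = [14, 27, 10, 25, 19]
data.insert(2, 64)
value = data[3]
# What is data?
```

Trace (tracking data):
data = [14, 27, 10, 25, 19]  # -> data = [14, 27, 10, 25, 19]
data.insert(2, 64)  # -> data = [14, 27, 64, 10, 25, 19]
value = data[3]  # -> value = 10

Answer: [14, 27, 64, 10, 25, 19]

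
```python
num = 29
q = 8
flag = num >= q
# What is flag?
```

Trace (tracking flag):
num = 29  # -> num = 29
q = 8  # -> q = 8
flag = num >= q  # -> flag = True

Answer: True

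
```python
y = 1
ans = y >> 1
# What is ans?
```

Trace (tracking ans):
y = 1  # -> y = 1
ans = y >> 1  # -> ans = 0

Answer: 0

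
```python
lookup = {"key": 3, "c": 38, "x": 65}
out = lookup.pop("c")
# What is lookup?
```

Trace (tracking lookup):
lookup = {'key': 3, 'c': 38, 'x': 65}  # -> lookup = {'key': 3, 'c': 38, 'x': 65}
out = lookup.pop('c')  # -> out = 38

Answer: {'key': 3, 'x': 65}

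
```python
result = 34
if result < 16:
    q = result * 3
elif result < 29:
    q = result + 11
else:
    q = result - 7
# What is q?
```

Answer: 27

Derivation:
Trace (tracking q):
result = 34  # -> result = 34
if result < 16:  # condition is False
elif result < 29:  # condition is False
else:
    q = result - 7  # -> q = 27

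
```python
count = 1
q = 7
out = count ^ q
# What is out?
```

Answer: 6

Derivation:
Trace (tracking out):
count = 1  # -> count = 1
q = 7  # -> q = 7
out = count ^ q  # -> out = 6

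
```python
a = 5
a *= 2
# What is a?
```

Trace (tracking a):
a = 5  # -> a = 5
a *= 2  # -> a = 10

Answer: 10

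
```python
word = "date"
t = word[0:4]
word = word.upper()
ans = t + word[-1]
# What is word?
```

Trace (tracking word):
word = 'date'  # -> word = 'date'
t = word[0:4]  # -> t = 'date'
word = word.upper()  # -> word = 'DATE'
ans = t + word[-1]  # -> ans = 'dateE'

Answer: 'DATE'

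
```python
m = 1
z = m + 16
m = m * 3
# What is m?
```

Answer: 3

Derivation:
Trace (tracking m):
m = 1  # -> m = 1
z = m + 16  # -> z = 17
m = m * 3  # -> m = 3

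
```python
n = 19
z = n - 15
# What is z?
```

Trace (tracking z):
n = 19  # -> n = 19
z = n - 15  # -> z = 4

Answer: 4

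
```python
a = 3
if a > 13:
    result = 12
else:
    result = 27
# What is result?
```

Answer: 27

Derivation:
Trace (tracking result):
a = 3  # -> a = 3
if a > 13:  # condition is False
else:
    result = 27  # -> result = 27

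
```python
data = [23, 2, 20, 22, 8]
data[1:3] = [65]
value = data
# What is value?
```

Trace (tracking value):
data = [23, 2, 20, 22, 8]  # -> data = [23, 2, 20, 22, 8]
data[1:3] = [65]  # -> data = [23, 65, 22, 8]
value = data  # -> value = [23, 65, 22, 8]

Answer: [23, 65, 22, 8]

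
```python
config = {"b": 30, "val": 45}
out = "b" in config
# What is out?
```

Trace (tracking out):
config = {'b': 30, 'val': 45}  # -> config = {'b': 30, 'val': 45}
out = 'b' in config  # -> out = True

Answer: True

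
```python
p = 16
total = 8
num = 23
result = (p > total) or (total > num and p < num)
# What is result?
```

Trace (tracking result):
p = 16  # -> p = 16
total = 8  # -> total = 8
num = 23  # -> num = 23
result = p > total or (total > num and p < num)  # -> result = True

Answer: True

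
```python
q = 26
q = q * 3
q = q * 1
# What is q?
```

Answer: 78

Derivation:
Trace (tracking q):
q = 26  # -> q = 26
q = q * 3  # -> q = 78
q = q * 1  # -> q = 78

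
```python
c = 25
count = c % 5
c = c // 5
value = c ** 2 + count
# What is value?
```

Trace (tracking value):
c = 25  # -> c = 25
count = c % 5  # -> count = 0
c = c // 5  # -> c = 5
value = c ** 2 + count  # -> value = 25

Answer: 25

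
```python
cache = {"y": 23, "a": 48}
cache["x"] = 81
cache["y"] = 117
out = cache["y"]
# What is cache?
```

Trace (tracking cache):
cache = {'y': 23, 'a': 48}  # -> cache = {'y': 23, 'a': 48}
cache['x'] = 81  # -> cache = {'y': 23, 'a': 48, 'x': 81}
cache['y'] = 117  # -> cache = {'y': 117, 'a': 48, 'x': 81}
out = cache['y']  # -> out = 117

Answer: {'y': 117, 'a': 48, 'x': 81}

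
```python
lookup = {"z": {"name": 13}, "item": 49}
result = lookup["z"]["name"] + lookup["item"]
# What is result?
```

Trace (tracking result):
lookup = {'z': {'name': 13}, 'item': 49}  # -> lookup = {'z': {'name': 13}, 'item': 49}
result = lookup['z']['name'] + lookup['item']  # -> result = 62

Answer: 62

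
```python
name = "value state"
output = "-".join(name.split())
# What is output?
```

Answer: 'value-state'

Derivation:
Trace (tracking output):
name = 'value state'  # -> name = 'value state'
output = '-'.join(name.split())  # -> output = 'value-state'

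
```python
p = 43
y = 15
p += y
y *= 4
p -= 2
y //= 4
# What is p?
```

Trace (tracking p):
p = 43  # -> p = 43
y = 15  # -> y = 15
p += y  # -> p = 58
y *= 4  # -> y = 60
p -= 2  # -> p = 56
y //= 4  # -> y = 15

Answer: 56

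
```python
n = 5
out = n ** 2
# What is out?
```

Answer: 25

Derivation:
Trace (tracking out):
n = 5  # -> n = 5
out = n ** 2  # -> out = 25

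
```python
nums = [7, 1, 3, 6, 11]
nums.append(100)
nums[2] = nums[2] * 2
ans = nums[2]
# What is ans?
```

Answer: 6

Derivation:
Trace (tracking ans):
nums = [7, 1, 3, 6, 11]  # -> nums = [7, 1, 3, 6, 11]
nums.append(100)  # -> nums = [7, 1, 3, 6, 11, 100]
nums[2] = nums[2] * 2  # -> nums = [7, 1, 6, 6, 11, 100]
ans = nums[2]  # -> ans = 6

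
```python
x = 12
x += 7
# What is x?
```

Answer: 19

Derivation:
Trace (tracking x):
x = 12  # -> x = 12
x += 7  # -> x = 19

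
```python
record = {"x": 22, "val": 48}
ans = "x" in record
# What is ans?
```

Trace (tracking ans):
record = {'x': 22, 'val': 48}  # -> record = {'x': 22, 'val': 48}
ans = 'x' in record  # -> ans = True

Answer: True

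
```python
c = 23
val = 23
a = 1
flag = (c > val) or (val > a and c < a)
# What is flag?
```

Answer: False

Derivation:
Trace (tracking flag):
c = 23  # -> c = 23
val = 23  # -> val = 23
a = 1  # -> a = 1
flag = c > val or (val > a and c < a)  # -> flag = False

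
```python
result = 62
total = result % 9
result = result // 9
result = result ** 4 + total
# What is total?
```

Trace (tracking total):
result = 62  # -> result = 62
total = result % 9  # -> total = 8
result = result // 9  # -> result = 6
result = result ** 4 + total  # -> result = 1304

Answer: 8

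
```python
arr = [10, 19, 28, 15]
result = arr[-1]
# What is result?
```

Answer: 15

Derivation:
Trace (tracking result):
arr = [10, 19, 28, 15]  # -> arr = [10, 19, 28, 15]
result = arr[-1]  # -> result = 15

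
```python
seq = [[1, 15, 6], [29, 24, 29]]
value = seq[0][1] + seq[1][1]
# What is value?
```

Answer: 39

Derivation:
Trace (tracking value):
seq = [[1, 15, 6], [29, 24, 29]]  # -> seq = [[1, 15, 6], [29, 24, 29]]
value = seq[0][1] + seq[1][1]  # -> value = 39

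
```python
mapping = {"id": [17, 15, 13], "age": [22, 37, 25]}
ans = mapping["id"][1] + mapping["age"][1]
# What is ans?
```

Trace (tracking ans):
mapping = {'id': [17, 15, 13], 'age': [22, 37, 25]}  # -> mapping = {'id': [17, 15, 13], 'age': [22, 37, 25]}
ans = mapping['id'][1] + mapping['age'][1]  # -> ans = 52

Answer: 52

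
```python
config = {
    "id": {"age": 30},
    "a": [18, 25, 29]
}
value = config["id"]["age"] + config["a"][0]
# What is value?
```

Trace (tracking value):
config = {'id': {'age': 30}, 'a': [18, 25, 29]}  # -> config = {'id': {'age': 30}, 'a': [18, 25, 29]}
value = config['id']['age'] + config['a'][0]  # -> value = 48

Answer: 48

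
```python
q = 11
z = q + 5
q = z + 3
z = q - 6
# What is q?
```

Trace (tracking q):
q = 11  # -> q = 11
z = q + 5  # -> z = 16
q = z + 3  # -> q = 19
z = q - 6  # -> z = 13

Answer: 19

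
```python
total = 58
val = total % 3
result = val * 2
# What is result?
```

Answer: 2

Derivation:
Trace (tracking result):
total = 58  # -> total = 58
val = total % 3  # -> val = 1
result = val * 2  # -> result = 2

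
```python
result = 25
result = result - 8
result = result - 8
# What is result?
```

Answer: 9

Derivation:
Trace (tracking result):
result = 25  # -> result = 25
result = result - 8  # -> result = 17
result = result - 8  # -> result = 9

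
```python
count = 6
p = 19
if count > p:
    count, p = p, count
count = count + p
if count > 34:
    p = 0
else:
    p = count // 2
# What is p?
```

Trace (tracking p):
count = 6  # -> count = 6
p = 19  # -> p = 19
if count > p:  # condition is False
count = count + p  # -> count = 25
if count > 34:  # condition is False
else:
    p = count // 2  # -> p = 12

Answer: 12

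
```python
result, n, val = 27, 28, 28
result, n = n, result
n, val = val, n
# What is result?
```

Answer: 28

Derivation:
Trace (tracking result):
result, n, val = (27, 28, 28)  # -> result = 27, n = 28, val = 28
result, n = (n, result)  # -> result = 28, n = 27
n, val = (val, n)  # -> n = 28, val = 27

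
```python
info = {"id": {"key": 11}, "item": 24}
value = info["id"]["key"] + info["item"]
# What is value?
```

Answer: 35

Derivation:
Trace (tracking value):
info = {'id': {'key': 11}, 'item': 24}  # -> info = {'id': {'key': 11}, 'item': 24}
value = info['id']['key'] + info['item']  # -> value = 35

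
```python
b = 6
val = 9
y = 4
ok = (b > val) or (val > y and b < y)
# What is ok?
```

Answer: False

Derivation:
Trace (tracking ok):
b = 6  # -> b = 6
val = 9  # -> val = 9
y = 4  # -> y = 4
ok = b > val or (val > y and b < y)  # -> ok = False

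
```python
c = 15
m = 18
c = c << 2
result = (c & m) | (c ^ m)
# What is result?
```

Trace (tracking result):
c = 15  # -> c = 15
m = 18  # -> m = 18
c = c << 2  # -> c = 60
result = c & m | c ^ m  # -> result = 62

Answer: 62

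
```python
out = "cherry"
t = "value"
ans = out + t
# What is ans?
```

Trace (tracking ans):
out = 'cherry'  # -> out = 'cherry'
t = 'value'  # -> t = 'value'
ans = out + t  # -> ans = 'cherryvalue'

Answer: 'cherryvalue'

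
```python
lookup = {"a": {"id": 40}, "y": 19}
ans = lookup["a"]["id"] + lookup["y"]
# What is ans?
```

Trace (tracking ans):
lookup = {'a': {'id': 40}, 'y': 19}  # -> lookup = {'a': {'id': 40}, 'y': 19}
ans = lookup['a']['id'] + lookup['y']  # -> ans = 59

Answer: 59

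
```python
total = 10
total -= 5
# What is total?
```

Answer: 5

Derivation:
Trace (tracking total):
total = 10  # -> total = 10
total -= 5  # -> total = 5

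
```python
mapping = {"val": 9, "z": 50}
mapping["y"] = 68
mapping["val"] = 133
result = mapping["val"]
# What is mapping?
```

Trace (tracking mapping):
mapping = {'val': 9, 'z': 50}  # -> mapping = {'val': 9, 'z': 50}
mapping['y'] = 68  # -> mapping = {'val': 9, 'z': 50, 'y': 68}
mapping['val'] = 133  # -> mapping = {'val': 133, 'z': 50, 'y': 68}
result = mapping['val']  # -> result = 133

Answer: {'val': 133, 'z': 50, 'y': 68}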